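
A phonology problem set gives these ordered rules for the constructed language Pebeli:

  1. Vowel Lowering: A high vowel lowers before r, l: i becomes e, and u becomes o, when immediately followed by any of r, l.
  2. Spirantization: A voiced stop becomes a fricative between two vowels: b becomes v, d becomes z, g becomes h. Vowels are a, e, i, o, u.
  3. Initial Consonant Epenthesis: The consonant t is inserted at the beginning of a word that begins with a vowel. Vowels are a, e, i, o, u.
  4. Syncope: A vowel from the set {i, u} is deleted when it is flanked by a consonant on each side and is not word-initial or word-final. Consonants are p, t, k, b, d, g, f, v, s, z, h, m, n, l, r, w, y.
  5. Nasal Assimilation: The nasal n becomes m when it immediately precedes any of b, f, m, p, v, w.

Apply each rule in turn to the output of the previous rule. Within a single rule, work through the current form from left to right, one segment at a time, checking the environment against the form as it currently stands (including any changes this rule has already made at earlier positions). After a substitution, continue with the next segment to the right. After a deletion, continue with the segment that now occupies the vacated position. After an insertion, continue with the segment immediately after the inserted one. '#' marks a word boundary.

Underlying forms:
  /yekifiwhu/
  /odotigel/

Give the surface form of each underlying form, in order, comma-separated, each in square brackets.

[yekfwhu], [tozothel]

/yekifiwhu/:
  1 Vowel Lowering: no change — [yekifiwhu]
  2 Spirantization: no change — [yekifiwhu]
  3 Initial Consonant Epenthesis: no change — [yekifiwhu]
  4 Syncope: [yekifiwhu] → [yekfwhu]
  5 Nasal Assimilation: no change — [yekfwhu]
/odotigel/:
  1 Vowel Lowering: no change — [odotigel]
  2 Spirantization: [odotigel] → [ozotihel]
  3 Initial Consonant Epenthesis: [ozotihel] → [tozotihel]
  4 Syncope: [tozotihel] → [tozothel]
  5 Nasal Assimilation: no change — [tozothel]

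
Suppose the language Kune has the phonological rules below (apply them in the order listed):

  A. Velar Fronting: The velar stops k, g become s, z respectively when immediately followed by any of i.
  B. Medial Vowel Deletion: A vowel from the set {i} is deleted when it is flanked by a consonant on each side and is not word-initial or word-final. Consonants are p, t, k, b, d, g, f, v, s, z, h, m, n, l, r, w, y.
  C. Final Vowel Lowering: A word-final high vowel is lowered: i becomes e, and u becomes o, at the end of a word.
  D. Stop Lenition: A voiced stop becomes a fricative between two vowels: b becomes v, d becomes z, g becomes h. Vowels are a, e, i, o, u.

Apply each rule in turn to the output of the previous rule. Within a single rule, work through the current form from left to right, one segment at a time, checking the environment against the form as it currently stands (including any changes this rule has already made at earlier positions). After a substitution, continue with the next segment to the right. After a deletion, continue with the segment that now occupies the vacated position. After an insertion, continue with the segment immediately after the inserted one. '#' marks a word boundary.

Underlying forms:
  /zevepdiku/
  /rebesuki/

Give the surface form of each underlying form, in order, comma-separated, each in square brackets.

/zevepdiku/:
  A Velar Fronting: no change — [zevepdiku]
  B Medial Vowel Deletion: [zevepdiku] → [zevepdku]
  C Final Vowel Lowering: [zevepdku] → [zevepdko]
  D Stop Lenition: no change — [zevepdko]
/rebesuki/:
  A Velar Fronting: [rebesuki] → [rebesusi]
  B Medial Vowel Deletion: no change — [rebesusi]
  C Final Vowel Lowering: [rebesusi] → [rebesuse]
  D Stop Lenition: [rebesuse] → [revesuse]

[zevepdko], [revesuse]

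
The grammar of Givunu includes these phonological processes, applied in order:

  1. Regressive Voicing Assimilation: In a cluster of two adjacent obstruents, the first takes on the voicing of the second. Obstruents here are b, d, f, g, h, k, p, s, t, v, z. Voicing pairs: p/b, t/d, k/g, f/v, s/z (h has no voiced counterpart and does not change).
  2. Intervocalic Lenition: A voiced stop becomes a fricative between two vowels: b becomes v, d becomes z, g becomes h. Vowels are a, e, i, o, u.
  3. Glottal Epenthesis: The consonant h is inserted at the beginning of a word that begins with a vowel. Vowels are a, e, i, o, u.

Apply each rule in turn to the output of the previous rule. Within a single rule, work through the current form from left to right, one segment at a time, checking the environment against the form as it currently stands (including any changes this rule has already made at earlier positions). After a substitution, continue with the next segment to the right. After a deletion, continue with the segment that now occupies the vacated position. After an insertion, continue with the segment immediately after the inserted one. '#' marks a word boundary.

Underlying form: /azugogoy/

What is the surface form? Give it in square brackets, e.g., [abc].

1 Regressive Voicing Assimilation: no change — [azugogoy]
2 Intervocalic Lenition: [azugogoy] → [azuhohoy]
3 Glottal Epenthesis: [azuhohoy] → [hazuhohoy]

[hazuhohoy]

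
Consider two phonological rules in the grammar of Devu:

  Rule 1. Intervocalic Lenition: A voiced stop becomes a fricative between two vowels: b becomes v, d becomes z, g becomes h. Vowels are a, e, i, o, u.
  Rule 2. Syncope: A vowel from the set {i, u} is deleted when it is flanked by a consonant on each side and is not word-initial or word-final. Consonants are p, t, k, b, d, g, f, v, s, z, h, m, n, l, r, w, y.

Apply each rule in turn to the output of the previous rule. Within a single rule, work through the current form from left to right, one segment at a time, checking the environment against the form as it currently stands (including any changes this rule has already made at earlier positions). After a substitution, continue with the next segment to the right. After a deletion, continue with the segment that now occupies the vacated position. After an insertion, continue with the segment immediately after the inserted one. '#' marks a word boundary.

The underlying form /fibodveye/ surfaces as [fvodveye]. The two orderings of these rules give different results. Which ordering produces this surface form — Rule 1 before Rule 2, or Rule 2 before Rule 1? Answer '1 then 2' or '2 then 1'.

1 then 2

Order 1 then 2:
  1 Intervocalic Lenition: [fibodveye] → [fivodveye]
  2 Syncope: [fivodveye] → [fvodveye]
  result: [fvodveye]
Order 2 then 1:
  2 Syncope: [fibodveye] → [fbodveye]
  1 Intervocalic Lenition: no change — [fbodveye]
  result: [fbodveye]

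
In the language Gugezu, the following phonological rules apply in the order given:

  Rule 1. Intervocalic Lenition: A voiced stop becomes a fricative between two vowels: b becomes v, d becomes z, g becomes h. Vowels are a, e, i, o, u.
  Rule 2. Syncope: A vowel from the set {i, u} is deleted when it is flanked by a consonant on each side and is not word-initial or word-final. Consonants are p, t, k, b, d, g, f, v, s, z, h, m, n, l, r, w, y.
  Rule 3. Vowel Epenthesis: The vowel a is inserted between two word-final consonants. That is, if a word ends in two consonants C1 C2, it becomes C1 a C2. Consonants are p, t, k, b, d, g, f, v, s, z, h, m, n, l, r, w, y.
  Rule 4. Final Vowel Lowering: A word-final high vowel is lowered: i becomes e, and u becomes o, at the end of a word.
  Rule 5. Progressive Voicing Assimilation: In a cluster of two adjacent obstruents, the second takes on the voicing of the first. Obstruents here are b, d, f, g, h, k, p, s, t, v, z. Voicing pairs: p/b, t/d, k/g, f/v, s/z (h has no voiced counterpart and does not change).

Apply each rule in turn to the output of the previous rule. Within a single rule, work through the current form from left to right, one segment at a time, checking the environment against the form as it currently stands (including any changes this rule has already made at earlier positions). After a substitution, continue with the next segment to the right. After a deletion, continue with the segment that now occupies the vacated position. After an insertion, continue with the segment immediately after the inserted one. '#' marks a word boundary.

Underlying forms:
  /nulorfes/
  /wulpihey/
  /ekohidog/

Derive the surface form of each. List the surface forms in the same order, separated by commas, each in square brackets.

[nlorfes], [wlphey], [ekohsog]

/nulorfes/:
  Rule 1 Intervocalic Lenition: no change — [nulorfes]
  Rule 2 Syncope: [nulorfes] → [nlorfes]
  Rule 3 Vowel Epenthesis: no change — [nlorfes]
  Rule 4 Final Vowel Lowering: no change — [nlorfes]
  Rule 5 Progressive Voicing Assimilation: no change — [nlorfes]
/wulpihey/:
  Rule 1 Intervocalic Lenition: no change — [wulpihey]
  Rule 2 Syncope: [wulpihey] → [wlphey]
  Rule 3 Vowel Epenthesis: no change — [wlphey]
  Rule 4 Final Vowel Lowering: no change — [wlphey]
  Rule 5 Progressive Voicing Assimilation: no change — [wlphey]
/ekohidog/:
  Rule 1 Intervocalic Lenition: [ekohidog] → [ekohizog]
  Rule 2 Syncope: [ekohizog] → [ekohzog]
  Rule 3 Vowel Epenthesis: no change — [ekohzog]
  Rule 4 Final Vowel Lowering: no change — [ekohzog]
  Rule 5 Progressive Voicing Assimilation: [ekohzog] → [ekohsog]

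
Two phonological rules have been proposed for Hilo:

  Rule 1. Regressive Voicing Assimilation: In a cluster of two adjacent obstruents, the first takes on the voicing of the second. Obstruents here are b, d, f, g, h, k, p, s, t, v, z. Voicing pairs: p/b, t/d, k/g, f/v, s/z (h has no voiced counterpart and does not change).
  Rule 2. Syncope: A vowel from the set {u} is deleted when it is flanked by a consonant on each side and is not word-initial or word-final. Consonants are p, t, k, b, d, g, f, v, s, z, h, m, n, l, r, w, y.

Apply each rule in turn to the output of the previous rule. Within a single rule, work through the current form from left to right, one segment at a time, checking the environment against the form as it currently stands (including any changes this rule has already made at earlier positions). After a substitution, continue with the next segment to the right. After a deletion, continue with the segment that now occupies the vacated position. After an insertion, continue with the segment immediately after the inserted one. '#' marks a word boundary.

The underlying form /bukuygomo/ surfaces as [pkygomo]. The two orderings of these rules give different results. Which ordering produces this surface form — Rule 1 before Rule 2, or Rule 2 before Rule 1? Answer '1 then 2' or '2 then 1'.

2 then 1

Order 1 then 2:
  1 Regressive Voicing Assimilation: no change — [bukuygomo]
  2 Syncope: [bukuygomo] → [bkygomo]
  result: [bkygomo]
Order 2 then 1:
  2 Syncope: [bukuygomo] → [bkygomo]
  1 Regressive Voicing Assimilation: [bkygomo] → [pkygomo]
  result: [pkygomo]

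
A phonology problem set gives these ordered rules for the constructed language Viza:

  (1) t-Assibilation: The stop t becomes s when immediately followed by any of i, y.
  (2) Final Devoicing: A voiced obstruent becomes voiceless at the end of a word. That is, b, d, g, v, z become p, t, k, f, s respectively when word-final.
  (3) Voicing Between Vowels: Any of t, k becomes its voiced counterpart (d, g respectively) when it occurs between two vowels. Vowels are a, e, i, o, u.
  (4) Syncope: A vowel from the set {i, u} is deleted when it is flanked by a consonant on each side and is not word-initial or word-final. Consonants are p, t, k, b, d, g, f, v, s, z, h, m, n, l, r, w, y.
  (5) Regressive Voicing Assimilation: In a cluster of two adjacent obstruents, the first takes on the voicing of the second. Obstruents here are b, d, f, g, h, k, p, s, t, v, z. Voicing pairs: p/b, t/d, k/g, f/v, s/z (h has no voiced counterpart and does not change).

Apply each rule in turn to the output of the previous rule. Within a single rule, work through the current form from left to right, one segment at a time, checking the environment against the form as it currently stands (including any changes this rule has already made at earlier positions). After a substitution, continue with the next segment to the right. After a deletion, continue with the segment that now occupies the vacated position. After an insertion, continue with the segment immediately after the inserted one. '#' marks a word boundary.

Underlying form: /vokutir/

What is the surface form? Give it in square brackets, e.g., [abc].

[voksr]

(1) t-Assibilation: [vokutir] → [vokusir]
(2) Final Devoicing: no change — [vokusir]
(3) Voicing Between Vowels: [vokusir] → [vogusir]
(4) Syncope: [vogusir] → [vogsr]
(5) Regressive Voicing Assimilation: [vogsr] → [voksr]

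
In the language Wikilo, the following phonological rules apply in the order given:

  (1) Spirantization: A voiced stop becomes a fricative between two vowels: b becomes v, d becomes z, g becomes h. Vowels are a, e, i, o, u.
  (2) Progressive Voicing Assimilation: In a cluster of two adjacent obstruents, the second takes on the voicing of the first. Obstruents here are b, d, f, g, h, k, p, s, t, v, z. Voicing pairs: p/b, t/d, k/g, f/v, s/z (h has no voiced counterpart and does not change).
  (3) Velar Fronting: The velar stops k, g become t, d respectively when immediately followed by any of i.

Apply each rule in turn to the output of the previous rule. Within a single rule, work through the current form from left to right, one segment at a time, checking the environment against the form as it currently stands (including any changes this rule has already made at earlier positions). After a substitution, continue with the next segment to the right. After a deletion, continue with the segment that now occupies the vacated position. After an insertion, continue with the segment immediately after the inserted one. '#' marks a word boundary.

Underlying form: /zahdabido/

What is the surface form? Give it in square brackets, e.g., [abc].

[zahtavizo]

(1) Spirantization: [zahdabido] → [zahdavizo]
(2) Progressive Voicing Assimilation: [zahdavizo] → [zahtavizo]
(3) Velar Fronting: no change — [zahtavizo]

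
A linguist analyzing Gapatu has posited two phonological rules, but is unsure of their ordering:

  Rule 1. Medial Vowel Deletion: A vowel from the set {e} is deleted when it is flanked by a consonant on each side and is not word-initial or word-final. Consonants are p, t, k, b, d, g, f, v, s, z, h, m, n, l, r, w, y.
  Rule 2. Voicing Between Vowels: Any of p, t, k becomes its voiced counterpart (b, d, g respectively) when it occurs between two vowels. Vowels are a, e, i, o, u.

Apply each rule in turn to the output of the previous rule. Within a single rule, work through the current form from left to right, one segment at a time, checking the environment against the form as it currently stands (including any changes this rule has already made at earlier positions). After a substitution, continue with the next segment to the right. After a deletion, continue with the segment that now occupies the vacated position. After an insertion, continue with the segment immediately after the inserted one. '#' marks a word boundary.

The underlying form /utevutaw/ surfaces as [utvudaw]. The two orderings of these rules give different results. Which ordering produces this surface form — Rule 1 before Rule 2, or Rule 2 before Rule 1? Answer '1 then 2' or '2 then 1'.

1 then 2

Order 1 then 2:
  1 Medial Vowel Deletion: [utevutaw] → [utvutaw]
  2 Voicing Between Vowels: [utvutaw] → [utvudaw]
  result: [utvudaw]
Order 2 then 1:
  2 Voicing Between Vowels: [utevutaw] → [udevudaw]
  1 Medial Vowel Deletion: [udevudaw] → [udvudaw]
  result: [udvudaw]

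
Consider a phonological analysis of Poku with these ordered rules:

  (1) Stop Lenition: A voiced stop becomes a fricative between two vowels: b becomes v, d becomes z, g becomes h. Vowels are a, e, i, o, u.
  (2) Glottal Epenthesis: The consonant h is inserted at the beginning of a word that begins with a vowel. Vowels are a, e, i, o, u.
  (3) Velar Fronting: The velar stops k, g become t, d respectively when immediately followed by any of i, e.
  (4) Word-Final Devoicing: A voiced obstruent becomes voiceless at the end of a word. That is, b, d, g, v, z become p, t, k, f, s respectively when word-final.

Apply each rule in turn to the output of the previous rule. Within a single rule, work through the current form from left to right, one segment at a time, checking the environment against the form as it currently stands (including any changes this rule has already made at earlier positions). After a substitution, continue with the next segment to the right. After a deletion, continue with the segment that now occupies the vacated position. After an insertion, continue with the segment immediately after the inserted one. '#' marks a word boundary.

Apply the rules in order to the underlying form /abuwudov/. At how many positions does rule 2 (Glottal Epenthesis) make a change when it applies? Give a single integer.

(1) Stop Lenition: [abuwudov] → [avuwuzov]
(2) Glottal Epenthesis: [avuwuzov] → [havuwuzov]
(3) Velar Fronting: no change — [havuwuzov]
(4) Word-Final Devoicing: [havuwuzov] → [havuwuzof]
Rule 2 changed 1 position(s).

1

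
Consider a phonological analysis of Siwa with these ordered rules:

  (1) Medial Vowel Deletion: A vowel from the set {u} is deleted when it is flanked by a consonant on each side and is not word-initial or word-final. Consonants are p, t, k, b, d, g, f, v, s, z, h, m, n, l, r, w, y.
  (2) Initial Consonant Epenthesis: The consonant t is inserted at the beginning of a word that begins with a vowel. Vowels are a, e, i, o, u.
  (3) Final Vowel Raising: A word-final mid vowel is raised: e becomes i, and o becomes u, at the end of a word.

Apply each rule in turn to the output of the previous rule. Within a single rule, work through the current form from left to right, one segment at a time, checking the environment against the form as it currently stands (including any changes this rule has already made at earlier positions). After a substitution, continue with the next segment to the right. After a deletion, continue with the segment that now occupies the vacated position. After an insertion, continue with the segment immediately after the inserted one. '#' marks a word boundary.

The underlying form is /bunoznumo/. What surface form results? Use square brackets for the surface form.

[bnoznmu]

(1) Medial Vowel Deletion: [bunoznumo] → [bnoznmo]
(2) Initial Consonant Epenthesis: no change — [bnoznmo]
(3) Final Vowel Raising: [bnoznmo] → [bnoznmu]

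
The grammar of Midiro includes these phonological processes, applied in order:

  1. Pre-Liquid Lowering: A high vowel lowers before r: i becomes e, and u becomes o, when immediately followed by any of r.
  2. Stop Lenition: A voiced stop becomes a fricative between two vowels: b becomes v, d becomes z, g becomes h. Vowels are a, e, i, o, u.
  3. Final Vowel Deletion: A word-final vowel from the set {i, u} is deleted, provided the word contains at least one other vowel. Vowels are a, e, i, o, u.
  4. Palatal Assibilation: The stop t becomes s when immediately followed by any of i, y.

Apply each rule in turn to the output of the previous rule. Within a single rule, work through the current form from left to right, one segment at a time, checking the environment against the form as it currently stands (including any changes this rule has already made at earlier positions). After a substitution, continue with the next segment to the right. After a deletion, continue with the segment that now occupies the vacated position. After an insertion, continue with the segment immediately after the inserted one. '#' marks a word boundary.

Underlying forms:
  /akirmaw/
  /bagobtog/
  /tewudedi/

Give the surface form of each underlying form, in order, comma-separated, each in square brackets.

/akirmaw/:
  1 Pre-Liquid Lowering: [akirmaw] → [akermaw]
  2 Stop Lenition: no change — [akermaw]
  3 Final Vowel Deletion: no change — [akermaw]
  4 Palatal Assibilation: no change — [akermaw]
/bagobtog/:
  1 Pre-Liquid Lowering: no change — [bagobtog]
  2 Stop Lenition: [bagobtog] → [bahobtog]
  3 Final Vowel Deletion: no change — [bahobtog]
  4 Palatal Assibilation: no change — [bahobtog]
/tewudedi/:
  1 Pre-Liquid Lowering: no change — [tewudedi]
  2 Stop Lenition: [tewudedi] → [tewuzezi]
  3 Final Vowel Deletion: [tewuzezi] → [tewuzez]
  4 Palatal Assibilation: no change — [tewuzez]

[akermaw], [bahobtog], [tewuzez]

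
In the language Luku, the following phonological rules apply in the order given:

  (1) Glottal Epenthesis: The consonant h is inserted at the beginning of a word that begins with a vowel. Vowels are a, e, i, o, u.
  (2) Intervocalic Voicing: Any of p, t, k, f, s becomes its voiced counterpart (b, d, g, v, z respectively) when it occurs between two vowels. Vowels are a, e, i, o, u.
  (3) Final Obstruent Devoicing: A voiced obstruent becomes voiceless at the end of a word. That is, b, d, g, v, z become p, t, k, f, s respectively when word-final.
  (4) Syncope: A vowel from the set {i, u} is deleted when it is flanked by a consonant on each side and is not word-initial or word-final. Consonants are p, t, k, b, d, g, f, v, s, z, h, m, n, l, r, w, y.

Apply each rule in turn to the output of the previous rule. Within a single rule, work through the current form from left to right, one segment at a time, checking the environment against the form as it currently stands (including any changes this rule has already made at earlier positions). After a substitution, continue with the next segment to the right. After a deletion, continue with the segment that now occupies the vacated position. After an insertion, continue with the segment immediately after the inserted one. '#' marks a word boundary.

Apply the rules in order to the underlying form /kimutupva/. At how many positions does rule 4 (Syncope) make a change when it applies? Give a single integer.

(1) Glottal Epenthesis: no change — [kimutupva]
(2) Intervocalic Voicing: [kimutupva] → [kimudupva]
(3) Final Obstruent Devoicing: no change — [kimudupva]
(4) Syncope: [kimudupva] → [kmdpva]
Rule 4 changed 3 position(s).

3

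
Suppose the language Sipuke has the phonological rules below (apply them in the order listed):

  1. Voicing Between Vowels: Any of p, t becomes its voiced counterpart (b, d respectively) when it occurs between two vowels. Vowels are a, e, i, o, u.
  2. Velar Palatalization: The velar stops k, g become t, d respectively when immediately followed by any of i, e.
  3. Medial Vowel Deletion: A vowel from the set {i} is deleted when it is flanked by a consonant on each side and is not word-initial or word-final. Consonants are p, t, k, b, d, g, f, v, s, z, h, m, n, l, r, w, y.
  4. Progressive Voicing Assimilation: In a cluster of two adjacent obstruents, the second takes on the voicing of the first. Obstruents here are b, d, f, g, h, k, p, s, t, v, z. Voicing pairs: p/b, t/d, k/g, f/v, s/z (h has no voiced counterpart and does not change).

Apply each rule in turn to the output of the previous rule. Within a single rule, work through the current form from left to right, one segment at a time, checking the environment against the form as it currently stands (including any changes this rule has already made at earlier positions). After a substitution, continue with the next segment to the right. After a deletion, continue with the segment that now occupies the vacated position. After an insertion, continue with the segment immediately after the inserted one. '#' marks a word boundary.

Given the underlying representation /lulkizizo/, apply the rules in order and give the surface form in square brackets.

1 Voicing Between Vowels: no change — [lulkizizo]
2 Velar Palatalization: [lulkizizo] → [lultizizo]
3 Medial Vowel Deletion: [lultizizo] → [lultzzo]
4 Progressive Voicing Assimilation: [lultzzo] → [lultsso]

[lultsso]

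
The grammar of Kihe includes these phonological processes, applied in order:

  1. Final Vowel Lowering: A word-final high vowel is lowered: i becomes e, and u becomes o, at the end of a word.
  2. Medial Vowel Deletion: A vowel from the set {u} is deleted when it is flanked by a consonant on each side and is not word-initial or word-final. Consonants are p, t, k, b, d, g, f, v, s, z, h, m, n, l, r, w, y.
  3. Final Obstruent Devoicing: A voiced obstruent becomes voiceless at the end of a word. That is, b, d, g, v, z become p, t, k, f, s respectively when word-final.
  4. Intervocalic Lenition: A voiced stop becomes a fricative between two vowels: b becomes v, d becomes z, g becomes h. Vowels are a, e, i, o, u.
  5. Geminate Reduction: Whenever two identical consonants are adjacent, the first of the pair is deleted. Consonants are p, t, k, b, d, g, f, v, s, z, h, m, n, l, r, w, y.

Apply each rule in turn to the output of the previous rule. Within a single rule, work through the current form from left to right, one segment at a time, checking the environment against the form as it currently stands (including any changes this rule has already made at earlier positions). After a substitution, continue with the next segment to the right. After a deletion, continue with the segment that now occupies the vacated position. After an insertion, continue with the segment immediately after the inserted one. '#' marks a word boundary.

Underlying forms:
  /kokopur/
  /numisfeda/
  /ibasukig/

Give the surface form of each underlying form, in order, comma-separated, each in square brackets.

/kokopur/:
  1 Final Vowel Lowering: no change — [kokopur]
  2 Medial Vowel Deletion: [kokopur] → [kokopr]
  3 Final Obstruent Devoicing: no change — [kokopr]
  4 Intervocalic Lenition: no change — [kokopr]
  5 Geminate Reduction: no change — [kokopr]
/numisfeda/:
  1 Final Vowel Lowering: no change — [numisfeda]
  2 Medial Vowel Deletion: [numisfeda] → [nmisfeda]
  3 Final Obstruent Devoicing: no change — [nmisfeda]
  4 Intervocalic Lenition: [nmisfeda] → [nmisfeza]
  5 Geminate Reduction: no change — [nmisfeza]
/ibasukig/:
  1 Final Vowel Lowering: no change — [ibasukig]
  2 Medial Vowel Deletion: [ibasukig] → [ibaskig]
  3 Final Obstruent Devoicing: [ibaskig] → [ibaskik]
  4 Intervocalic Lenition: [ibaskik] → [ivaskik]
  5 Geminate Reduction: no change — [ivaskik]

[kokopr], [nmisfeza], [ivaskik]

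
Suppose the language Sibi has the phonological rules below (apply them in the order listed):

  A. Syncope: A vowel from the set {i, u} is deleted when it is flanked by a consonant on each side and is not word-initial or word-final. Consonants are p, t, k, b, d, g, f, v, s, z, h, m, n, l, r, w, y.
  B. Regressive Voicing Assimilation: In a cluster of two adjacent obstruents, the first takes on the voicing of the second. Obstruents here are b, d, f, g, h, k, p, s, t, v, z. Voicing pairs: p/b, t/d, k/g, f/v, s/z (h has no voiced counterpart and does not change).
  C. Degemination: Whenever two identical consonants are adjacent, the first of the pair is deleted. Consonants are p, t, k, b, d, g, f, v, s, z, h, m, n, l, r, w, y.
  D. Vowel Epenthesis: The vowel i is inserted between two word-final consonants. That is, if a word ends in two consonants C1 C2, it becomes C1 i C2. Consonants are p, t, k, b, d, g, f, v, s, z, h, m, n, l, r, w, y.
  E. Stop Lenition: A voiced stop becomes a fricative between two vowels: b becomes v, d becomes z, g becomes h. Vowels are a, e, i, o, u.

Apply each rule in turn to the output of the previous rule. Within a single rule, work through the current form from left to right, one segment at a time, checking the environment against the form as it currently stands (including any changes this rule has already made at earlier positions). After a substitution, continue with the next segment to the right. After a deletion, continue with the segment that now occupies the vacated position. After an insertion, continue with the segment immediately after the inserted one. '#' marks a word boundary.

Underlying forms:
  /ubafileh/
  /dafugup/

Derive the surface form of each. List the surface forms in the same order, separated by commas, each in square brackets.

[uvafleh], [davkip]

/ubafileh/:
  A Syncope: [ubafileh] → [ubafleh]
  B Regressive Voicing Assimilation: no change — [ubafleh]
  C Degemination: no change — [ubafleh]
  D Vowel Epenthesis: no change — [ubafleh]
  E Stop Lenition: [ubafleh] → [uvafleh]
/dafugup/:
  A Syncope: [dafugup] → [dafgp]
  B Regressive Voicing Assimilation: [dafgp] → [davkp]
  C Degemination: no change — [davkp]
  D Vowel Epenthesis: [davkp] → [davkip]
  E Stop Lenition: no change — [davkip]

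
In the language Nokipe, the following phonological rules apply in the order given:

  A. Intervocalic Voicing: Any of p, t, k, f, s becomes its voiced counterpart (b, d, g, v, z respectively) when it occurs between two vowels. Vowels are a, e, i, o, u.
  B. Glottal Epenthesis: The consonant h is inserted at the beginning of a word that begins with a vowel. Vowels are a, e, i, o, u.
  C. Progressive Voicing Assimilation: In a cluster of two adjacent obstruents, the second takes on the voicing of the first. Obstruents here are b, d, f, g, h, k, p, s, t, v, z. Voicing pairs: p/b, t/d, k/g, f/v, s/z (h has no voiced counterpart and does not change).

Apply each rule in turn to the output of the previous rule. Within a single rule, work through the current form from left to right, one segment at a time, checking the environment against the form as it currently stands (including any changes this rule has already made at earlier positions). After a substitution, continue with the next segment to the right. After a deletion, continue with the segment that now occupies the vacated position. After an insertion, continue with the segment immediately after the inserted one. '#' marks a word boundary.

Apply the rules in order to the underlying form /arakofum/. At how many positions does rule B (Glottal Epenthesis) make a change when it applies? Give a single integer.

A Intervocalic Voicing: [arakofum] → [aragovum]
B Glottal Epenthesis: [aragovum] → [haragovum]
C Progressive Voicing Assimilation: no change — [haragovum]
Rule B changed 1 position(s).

1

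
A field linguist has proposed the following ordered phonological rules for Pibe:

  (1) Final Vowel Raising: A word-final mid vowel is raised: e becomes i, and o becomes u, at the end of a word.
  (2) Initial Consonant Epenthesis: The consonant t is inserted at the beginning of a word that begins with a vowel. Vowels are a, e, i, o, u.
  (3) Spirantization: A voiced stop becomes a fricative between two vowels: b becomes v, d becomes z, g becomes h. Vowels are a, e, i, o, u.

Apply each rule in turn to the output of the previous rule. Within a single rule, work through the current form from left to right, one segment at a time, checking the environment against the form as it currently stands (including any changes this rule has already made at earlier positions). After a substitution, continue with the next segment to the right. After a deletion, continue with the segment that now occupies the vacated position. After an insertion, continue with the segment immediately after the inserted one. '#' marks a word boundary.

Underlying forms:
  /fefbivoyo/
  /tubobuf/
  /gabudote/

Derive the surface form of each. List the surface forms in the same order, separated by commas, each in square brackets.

/fefbivoyo/:
  (1) Final Vowel Raising: [fefbivoyo] → [fefbivoyu]
  (2) Initial Consonant Epenthesis: no change — [fefbivoyu]
  (3) Spirantization: no change — [fefbivoyu]
/tubobuf/:
  (1) Final Vowel Raising: no change — [tubobuf]
  (2) Initial Consonant Epenthesis: no change — [tubobuf]
  (3) Spirantization: [tubobuf] → [tuvovuf]
/gabudote/:
  (1) Final Vowel Raising: [gabudote] → [gabudoti]
  (2) Initial Consonant Epenthesis: no change — [gabudoti]
  (3) Spirantization: [gabudoti] → [gavuzoti]

[fefbivoyu], [tuvovuf], [gavuzoti]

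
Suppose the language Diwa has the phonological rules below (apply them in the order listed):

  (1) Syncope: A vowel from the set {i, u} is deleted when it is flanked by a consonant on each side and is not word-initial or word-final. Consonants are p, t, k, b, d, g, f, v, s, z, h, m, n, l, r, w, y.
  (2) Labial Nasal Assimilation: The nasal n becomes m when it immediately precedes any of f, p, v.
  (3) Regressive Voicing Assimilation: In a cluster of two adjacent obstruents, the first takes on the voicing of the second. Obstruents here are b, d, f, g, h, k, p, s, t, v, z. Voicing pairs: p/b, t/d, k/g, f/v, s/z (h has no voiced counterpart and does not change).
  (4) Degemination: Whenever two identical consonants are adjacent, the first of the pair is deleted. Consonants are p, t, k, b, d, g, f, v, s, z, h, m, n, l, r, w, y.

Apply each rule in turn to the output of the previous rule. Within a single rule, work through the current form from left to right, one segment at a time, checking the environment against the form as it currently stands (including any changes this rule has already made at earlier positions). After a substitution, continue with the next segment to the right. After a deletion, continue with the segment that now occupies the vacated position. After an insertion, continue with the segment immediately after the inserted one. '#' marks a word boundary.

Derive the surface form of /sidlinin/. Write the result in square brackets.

(1) Syncope: [sidlinin] → [sdlnn]
(2) Labial Nasal Assimilation: no change — [sdlnn]
(3) Regressive Voicing Assimilation: [sdlnn] → [zdlnn]
(4) Degemination: [zdlnn] → [zdln]

[zdln]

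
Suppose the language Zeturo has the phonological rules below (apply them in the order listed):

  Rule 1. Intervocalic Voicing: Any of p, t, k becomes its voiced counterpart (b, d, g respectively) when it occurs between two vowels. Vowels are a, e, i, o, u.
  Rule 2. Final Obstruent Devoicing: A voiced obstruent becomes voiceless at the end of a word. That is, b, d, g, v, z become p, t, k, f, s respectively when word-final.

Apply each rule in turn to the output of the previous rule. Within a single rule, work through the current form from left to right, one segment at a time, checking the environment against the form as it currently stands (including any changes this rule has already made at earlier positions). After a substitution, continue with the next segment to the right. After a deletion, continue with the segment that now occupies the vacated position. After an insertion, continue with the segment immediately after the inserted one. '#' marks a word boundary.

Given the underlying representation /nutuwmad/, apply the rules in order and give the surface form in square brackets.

[nuduwmat]

Rule 1 Intervocalic Voicing: [nutuwmad] → [nuduwmad]
Rule 2 Final Obstruent Devoicing: [nuduwmad] → [nuduwmat]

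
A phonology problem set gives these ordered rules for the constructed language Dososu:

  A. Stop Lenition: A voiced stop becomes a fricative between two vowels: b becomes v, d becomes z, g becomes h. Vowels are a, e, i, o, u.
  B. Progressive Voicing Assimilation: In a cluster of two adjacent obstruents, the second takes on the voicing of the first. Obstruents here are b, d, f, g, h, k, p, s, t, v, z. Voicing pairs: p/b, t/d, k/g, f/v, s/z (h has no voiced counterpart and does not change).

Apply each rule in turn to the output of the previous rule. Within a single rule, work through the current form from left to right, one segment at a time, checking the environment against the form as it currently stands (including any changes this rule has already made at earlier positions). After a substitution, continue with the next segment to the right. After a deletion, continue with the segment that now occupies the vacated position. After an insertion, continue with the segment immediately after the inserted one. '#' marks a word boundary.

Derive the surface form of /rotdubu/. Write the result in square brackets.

[rottuvu]

A Stop Lenition: [rotdubu] → [rotduvu]
B Progressive Voicing Assimilation: [rotduvu] → [rottuvu]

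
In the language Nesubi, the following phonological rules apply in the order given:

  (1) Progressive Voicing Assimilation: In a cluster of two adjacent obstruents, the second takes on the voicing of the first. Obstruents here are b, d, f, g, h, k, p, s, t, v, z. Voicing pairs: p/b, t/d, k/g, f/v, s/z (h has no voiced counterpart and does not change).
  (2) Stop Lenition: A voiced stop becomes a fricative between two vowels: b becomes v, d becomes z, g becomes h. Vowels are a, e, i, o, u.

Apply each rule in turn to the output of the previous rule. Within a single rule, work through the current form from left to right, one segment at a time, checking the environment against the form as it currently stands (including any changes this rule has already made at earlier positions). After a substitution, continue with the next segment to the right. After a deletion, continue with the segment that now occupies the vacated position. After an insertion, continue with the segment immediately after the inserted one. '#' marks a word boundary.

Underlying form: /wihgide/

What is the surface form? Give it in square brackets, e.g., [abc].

[wihkize]

(1) Progressive Voicing Assimilation: [wihgide] → [wihkide]
(2) Stop Lenition: [wihkide] → [wihkize]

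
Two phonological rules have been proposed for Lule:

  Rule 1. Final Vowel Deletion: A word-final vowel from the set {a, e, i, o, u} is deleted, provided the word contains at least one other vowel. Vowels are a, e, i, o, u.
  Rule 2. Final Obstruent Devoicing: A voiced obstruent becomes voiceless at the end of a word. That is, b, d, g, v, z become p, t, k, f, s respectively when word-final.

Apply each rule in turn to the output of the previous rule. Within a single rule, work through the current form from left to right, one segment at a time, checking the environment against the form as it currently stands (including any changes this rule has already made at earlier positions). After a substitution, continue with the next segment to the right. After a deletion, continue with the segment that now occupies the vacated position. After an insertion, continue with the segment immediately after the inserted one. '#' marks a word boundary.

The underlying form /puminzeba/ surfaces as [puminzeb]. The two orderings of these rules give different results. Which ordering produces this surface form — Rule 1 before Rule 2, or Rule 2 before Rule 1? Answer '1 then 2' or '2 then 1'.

Order 1 then 2:
  1 Final Vowel Deletion: [puminzeba] → [puminzeb]
  2 Final Obstruent Devoicing: [puminzeb] → [puminzep]
  result: [puminzep]
Order 2 then 1:
  2 Final Obstruent Devoicing: no change — [puminzeba]
  1 Final Vowel Deletion: [puminzeba] → [puminzeb]
  result: [puminzeb]

2 then 1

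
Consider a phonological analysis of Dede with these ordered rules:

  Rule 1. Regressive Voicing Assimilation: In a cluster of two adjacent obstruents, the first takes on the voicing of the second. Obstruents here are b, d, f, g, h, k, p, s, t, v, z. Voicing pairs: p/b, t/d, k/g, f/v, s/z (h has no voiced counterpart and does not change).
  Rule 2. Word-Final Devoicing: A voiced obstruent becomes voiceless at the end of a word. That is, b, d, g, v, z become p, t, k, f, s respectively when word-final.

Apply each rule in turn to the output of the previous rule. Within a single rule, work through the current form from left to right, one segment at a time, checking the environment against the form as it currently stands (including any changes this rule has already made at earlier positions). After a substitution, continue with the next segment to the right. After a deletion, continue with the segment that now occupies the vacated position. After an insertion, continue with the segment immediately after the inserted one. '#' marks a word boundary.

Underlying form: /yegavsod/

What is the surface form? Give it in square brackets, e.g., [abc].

[yegafsot]

Rule 1 Regressive Voicing Assimilation: [yegavsod] → [yegafsod]
Rule 2 Word-Final Devoicing: [yegafsod] → [yegafsot]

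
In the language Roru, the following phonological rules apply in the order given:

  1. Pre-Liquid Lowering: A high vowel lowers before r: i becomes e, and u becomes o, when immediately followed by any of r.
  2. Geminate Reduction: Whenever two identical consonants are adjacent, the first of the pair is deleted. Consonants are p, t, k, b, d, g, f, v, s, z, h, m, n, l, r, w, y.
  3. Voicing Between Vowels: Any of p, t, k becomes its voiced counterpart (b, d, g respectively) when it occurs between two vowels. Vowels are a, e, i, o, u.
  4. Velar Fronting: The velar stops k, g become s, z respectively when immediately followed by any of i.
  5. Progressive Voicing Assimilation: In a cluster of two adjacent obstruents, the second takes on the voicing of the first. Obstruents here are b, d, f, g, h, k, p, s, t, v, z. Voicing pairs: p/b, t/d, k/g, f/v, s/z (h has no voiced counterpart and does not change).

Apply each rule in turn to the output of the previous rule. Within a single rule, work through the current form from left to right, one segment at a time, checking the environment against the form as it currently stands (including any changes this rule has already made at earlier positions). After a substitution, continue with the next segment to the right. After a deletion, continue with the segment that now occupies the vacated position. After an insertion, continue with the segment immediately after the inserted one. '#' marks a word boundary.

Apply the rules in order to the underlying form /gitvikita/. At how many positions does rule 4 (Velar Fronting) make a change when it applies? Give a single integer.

2

1 Pre-Liquid Lowering: no change — [gitvikita]
2 Geminate Reduction: no change — [gitvikita]
3 Voicing Between Vowels: [gitvikita] → [gitvigida]
4 Velar Fronting: [gitvigida] → [zitvizida]
5 Progressive Voicing Assimilation: [zitvizida] → [zitfizida]
Rule 4 changed 2 position(s).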